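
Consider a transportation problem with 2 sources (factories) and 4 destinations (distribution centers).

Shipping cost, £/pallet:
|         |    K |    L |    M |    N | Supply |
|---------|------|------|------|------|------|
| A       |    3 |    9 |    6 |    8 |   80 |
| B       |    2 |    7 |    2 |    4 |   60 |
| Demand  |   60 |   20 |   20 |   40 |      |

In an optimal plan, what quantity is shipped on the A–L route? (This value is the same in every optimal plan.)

Solving gives:
  A->K: 60 pallets
  A->L: 20 pallets
  B->M: 20 pallets
  B->N: 40 pallets
Total cost = £560.
So A→L carries 20 pallets.

20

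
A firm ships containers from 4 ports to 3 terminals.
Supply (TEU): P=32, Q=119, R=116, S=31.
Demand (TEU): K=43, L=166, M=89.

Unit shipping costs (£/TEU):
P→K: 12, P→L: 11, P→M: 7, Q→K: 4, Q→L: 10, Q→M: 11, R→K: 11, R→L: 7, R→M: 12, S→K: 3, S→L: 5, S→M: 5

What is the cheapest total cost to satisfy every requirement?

Optimal allocation:
  P→M: 32 × £7 = £224
  Q→K: 43 × £4 = £172
  Q→L: 50 × £10 = £500
  Q→M: 26 × £11 = £286
  R→L: 116 × £7 = £812
  S→M: 31 × £5 = £155
Total = 224 + 172 + 500 + 286 + 812 + 155 = £2149.

2149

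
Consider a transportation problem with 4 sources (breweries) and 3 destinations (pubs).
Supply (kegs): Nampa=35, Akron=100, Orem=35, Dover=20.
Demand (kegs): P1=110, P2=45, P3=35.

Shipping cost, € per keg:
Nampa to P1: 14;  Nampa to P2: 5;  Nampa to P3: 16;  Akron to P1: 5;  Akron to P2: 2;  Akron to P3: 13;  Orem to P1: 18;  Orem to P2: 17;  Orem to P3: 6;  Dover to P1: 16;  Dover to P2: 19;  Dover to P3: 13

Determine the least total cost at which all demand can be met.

1175

Optimal allocation:
  Nampa to P2: 35 × €5 = €175
  Akron to P1: 90 × €5 = €450
  Akron to P2: 10 × €2 = €20
  Orem to P3: 35 × €6 = €210
  Dover to P1: 20 × €16 = €320
Total = 175 + 450 + 20 + 210 + 320 = €1175.
(Supply check: Nampa ships 35; Akron ships 100; Orem ships 35; Dover ships 20.)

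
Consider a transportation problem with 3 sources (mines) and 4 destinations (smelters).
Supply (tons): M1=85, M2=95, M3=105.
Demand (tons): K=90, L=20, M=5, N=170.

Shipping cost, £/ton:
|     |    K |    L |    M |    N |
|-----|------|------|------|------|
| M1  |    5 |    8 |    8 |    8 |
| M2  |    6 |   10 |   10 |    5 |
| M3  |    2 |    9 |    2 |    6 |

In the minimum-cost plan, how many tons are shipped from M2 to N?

The minimum-cost plan:
  M1–L: 20 × £8 = £160
  M1–N: 65 × £8 = £520
  M2–N: 95 × £5 = £475
  M3–K: 90 × £2 = £180
  M3–M: 5 × £2 = £10
  M3–N: 10 × £6 = £60
Total cost = £1405.
So M2→N carries 95 tons.

95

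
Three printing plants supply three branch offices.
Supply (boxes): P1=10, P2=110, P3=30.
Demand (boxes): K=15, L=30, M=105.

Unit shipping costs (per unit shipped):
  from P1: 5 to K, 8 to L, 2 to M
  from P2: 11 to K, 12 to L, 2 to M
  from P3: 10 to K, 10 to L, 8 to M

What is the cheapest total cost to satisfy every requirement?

615

A cheapest plan:
  P1 to K: 10 × 5 = 50
  P2 to K: 5 × 11 = 55
  P2 to M: 105 × 2 = 210
  P3 to L: 30 × 10 = 300
Total = 50 + 55 + 210 + 300 = 615.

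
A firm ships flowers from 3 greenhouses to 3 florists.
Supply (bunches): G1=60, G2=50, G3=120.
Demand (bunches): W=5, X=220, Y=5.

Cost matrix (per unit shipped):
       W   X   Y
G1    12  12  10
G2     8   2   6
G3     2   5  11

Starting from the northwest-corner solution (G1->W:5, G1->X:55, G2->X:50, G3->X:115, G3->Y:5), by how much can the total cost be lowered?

55

Current plan cost = 5·12 + 55·12 + 50·2 + 115·5 + 5·11 = 1450.
Optimal plan:
  G1–X: 55 × 12 = 660
  G1–Y: 5 × 10 = 50
  G2–X: 50 × 2 = 100
  G3–W: 5 × 2 = 10
  G3–X: 115 × 5 = 575
Optimal cost = 1395.
Saving = 1450 − 1395 = 55.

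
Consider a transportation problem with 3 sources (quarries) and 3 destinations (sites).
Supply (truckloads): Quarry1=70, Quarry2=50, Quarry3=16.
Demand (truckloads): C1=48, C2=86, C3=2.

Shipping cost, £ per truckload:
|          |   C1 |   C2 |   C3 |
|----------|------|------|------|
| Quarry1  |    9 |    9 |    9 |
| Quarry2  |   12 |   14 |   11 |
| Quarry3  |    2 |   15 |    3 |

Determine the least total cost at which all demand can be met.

An optimal shipping plan:
  Quarry1–C2: 70 truckloads
  Quarry2–C1: 32 truckloads
  Quarry2–C2: 16 truckloads
  Quarry2–C3: 2 truckloads
  Quarry3–C1: 16 truckloads
Total cost = £1292.
(Supply check: Quarry1 ships 70; Quarry2 ships 50; Quarry3 ships 16.)

1292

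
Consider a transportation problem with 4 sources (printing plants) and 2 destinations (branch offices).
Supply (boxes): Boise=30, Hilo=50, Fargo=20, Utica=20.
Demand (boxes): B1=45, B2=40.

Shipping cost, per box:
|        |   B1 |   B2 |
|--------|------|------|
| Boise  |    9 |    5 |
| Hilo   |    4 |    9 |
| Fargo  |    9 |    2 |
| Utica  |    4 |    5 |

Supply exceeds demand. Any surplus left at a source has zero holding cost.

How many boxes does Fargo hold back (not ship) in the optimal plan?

0

An optimal plan:
  Boise–B2: 20 × 5 = 100
  Hilo–B1: 45 × 4 = 180
  Fargo–B2: 20 × 2 = 40
Total cost = 320.
Fargo ships 20 of its 20, leaving 0.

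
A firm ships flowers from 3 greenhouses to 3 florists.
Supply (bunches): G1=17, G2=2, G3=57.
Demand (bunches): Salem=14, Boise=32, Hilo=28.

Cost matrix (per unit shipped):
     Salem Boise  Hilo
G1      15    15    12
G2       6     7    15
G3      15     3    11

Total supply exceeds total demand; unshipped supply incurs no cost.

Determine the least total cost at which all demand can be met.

An optimal shipping plan:
  G1->Salem: 12 × 15 = 180
  G1->Hilo: 3 × 12 = 36
  G2->Salem: 2 × 6 = 12
  G3->Boise: 32 × 3 = 96
  G3->Hilo: 25 × 11 = 275
Total = 180 + 36 + 12 + 96 + 275 = 599.
(Supply check: G1 ships 15; G2 ships 2; G3 ships 57.)

599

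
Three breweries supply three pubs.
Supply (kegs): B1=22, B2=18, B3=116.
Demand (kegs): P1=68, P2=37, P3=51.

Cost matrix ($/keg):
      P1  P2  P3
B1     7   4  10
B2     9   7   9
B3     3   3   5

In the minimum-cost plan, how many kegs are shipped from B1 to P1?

The minimum-cost plan:
  B1 to P2: 22 × $4 = $88
  B2 to P3: 18 × $9 = $162
  B3 to P1: 68 × $3 = $204
  B3 to P2: 15 × $3 = $45
  B3 to P3: 33 × $5 = $165
Total cost = $664.
The route B1→P1 is not used.

0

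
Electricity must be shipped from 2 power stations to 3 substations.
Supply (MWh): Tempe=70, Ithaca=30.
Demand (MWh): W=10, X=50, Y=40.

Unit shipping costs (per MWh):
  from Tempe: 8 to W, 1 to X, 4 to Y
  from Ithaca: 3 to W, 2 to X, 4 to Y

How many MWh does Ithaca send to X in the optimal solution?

0

Optimal shipments:
  Tempe to X: 50 MWh
  Tempe to Y: 20 MWh
  Ithaca to W: 10 MWh
  Ithaca to Y: 20 MWh
Total cost = 240.
The route Ithaca→X is not used.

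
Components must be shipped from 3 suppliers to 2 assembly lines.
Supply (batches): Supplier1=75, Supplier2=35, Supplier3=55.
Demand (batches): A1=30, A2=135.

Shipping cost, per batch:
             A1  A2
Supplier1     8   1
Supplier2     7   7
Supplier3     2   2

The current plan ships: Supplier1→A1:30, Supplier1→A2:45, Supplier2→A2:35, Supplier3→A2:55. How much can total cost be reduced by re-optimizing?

Current plan cost = 30·8 + 45·1 + 35·7 + 55·2 = 640.
Optimal plan:
  Supplier1→A2: 75 × 1 = 75
  Supplier2→A1: 30 × 7 = 210
  Supplier2→A2: 5 × 7 = 35
  Supplier3→A2: 55 × 2 = 110
Optimal cost = 430.
Saving = 640 − 430 = 210.

210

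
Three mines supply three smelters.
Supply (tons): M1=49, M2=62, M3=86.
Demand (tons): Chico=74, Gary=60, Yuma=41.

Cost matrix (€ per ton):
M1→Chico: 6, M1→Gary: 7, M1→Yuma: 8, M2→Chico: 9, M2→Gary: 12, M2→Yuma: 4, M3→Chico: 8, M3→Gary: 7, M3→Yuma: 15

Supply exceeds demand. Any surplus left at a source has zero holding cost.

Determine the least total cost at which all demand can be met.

1078

An optimal shipping plan:
  M1–Chico: 49 × €6 = €294
  M2–Yuma: 41 × €4 = €164
  M3–Chico: 25 × €8 = €200
  M3–Gary: 60 × €7 = €420
Total = 294 + 164 + 200 + 420 = €1078.
(Supply check: M1 ships 49; M2 ships 41; M3 ships 85.)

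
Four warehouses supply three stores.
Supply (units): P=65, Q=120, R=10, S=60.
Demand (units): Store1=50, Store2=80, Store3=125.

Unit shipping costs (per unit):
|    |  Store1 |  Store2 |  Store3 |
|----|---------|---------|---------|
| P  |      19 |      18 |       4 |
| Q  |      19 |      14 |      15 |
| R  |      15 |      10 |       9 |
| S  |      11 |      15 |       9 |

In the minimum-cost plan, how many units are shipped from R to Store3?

10

Optimal shipments:
  P–Store3: 65 × 4 = 260
  Q–Store2: 80 × 14 = 1120
  Q–Store3: 40 × 15 = 600
  R–Store3: 10 × 9 = 90
  S–Store1: 50 × 11 = 550
  S–Store3: 10 × 9 = 90
Total cost = 2710.
So R→Store3 carries 10 units.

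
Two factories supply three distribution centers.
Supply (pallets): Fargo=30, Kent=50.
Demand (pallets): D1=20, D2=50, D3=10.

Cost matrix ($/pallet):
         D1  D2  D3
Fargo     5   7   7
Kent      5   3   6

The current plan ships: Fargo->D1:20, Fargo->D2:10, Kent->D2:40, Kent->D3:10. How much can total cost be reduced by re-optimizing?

Current plan cost = 20·5 + 10·7 + 40·3 + 10·6 = $350.
Optimal plan:
  Fargo→D1: 20 × $5 = $100
  Fargo→D3: 10 × $7 = $70
  Kent→D2: 50 × $3 = $150
Optimal cost = $320.
Saving = 350 − 320 = $30.

30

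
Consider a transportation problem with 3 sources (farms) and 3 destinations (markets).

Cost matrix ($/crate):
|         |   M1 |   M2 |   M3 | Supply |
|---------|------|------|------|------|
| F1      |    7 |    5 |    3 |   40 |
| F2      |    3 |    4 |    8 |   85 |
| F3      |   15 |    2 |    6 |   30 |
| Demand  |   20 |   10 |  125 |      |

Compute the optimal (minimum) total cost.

Optimal allocation:
  F1→M3: 40 × $3 = $120
  F2→M1: 20 × $3 = $60
  F2→M3: 65 × $8 = $520
  F3→M2: 10 × $2 = $20
  F3→M3: 20 × $6 = $120
Total = 120 + 60 + 520 + 20 + 120 = $840.

840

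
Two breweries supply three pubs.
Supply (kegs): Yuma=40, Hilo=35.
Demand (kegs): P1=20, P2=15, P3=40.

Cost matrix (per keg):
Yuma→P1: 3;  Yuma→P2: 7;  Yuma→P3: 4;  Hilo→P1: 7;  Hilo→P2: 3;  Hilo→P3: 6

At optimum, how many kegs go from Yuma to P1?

20

Solving gives:
  Yuma->P1: 20 × 3 = 60
  Yuma->P3: 20 × 4 = 80
  Hilo->P2: 15 × 3 = 45
  Hilo->P3: 20 × 6 = 120
Total cost = 305.
So Yuma→P1 carries 20 kegs.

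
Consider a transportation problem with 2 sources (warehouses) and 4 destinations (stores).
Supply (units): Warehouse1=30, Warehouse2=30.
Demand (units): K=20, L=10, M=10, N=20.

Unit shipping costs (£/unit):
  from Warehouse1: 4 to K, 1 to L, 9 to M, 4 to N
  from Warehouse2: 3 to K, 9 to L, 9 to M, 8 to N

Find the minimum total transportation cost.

240

One minimum-cost allocation:
  Warehouse1->L: 10 units
  Warehouse1->N: 20 units
  Warehouse2->K: 20 units
  Warehouse2->M: 10 units
Total cost = £240.
(Supply check: Warehouse1 ships 30; Warehouse2 ships 30.)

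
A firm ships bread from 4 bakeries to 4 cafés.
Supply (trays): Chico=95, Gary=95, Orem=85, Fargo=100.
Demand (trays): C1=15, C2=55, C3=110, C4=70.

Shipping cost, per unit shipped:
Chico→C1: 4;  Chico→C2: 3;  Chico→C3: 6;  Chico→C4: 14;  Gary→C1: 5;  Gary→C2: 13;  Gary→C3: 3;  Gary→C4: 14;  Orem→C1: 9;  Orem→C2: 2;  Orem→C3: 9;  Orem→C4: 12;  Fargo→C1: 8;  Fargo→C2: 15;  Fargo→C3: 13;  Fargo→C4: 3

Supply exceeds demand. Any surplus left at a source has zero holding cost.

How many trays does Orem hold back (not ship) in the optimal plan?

30

Minimum-cost shipments:
  Chico–C1: 15 × 4 = 60
  Chico–C3: 15 × 6 = 90
  Gary–C3: 95 × 3 = 285
  Orem–C2: 55 × 2 = 110
  Fargo–C4: 70 × 3 = 210
Total cost = 755.
Orem ships 55 of its 85, leaving 30.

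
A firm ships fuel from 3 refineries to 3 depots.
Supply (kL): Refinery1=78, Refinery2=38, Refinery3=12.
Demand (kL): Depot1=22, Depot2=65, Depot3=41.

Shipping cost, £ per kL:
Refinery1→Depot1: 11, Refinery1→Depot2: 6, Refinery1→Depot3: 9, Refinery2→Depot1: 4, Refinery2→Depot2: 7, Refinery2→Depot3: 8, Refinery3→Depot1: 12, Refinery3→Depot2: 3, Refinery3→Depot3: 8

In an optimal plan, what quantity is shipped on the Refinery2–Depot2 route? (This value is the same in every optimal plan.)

Solving gives:
  Refinery1–Depot2: 53 × £6 = £318
  Refinery1–Depot3: 25 × £9 = £225
  Refinery2–Depot1: 22 × £4 = £88
  Refinery2–Depot3: 16 × £8 = £128
  Refinery3–Depot2: 12 × £3 = £36
Total cost = £795.
The route Refinery2→Depot2 is not used.

0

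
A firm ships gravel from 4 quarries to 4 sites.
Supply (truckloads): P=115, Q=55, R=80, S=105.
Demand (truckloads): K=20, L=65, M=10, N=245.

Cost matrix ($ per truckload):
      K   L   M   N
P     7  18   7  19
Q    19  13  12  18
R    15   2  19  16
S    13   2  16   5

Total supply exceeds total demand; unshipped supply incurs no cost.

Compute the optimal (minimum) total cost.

3425

An optimal shipping plan:
  P–K: 20 × $7 = $140
  P–M: 10 × $7 = $70
  P–N: 70 × $19 = $1330
  Q–N: 55 × $18 = $990
  R–L: 65 × $2 = $130
  R–N: 15 × $16 = $240
  S–N: 105 × $5 = $525
Total = 140 + 70 + 1330 + 990 + 130 + 240 + 525 = $3425.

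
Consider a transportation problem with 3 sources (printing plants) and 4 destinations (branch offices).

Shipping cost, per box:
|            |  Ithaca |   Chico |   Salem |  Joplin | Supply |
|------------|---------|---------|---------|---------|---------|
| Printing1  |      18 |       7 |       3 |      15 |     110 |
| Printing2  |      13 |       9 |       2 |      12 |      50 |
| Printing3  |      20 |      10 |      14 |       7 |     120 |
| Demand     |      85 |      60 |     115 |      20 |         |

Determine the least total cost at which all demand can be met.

An optimal shipping plan:
  Printing1→Salem: 110 boxes
  Printing2→Ithaca: 45 boxes
  Printing2→Salem: 5 boxes
  Printing3→Ithaca: 40 boxes
  Printing3→Chico: 60 boxes
  Printing3→Joplin: 20 boxes
Total cost = 2465.

2465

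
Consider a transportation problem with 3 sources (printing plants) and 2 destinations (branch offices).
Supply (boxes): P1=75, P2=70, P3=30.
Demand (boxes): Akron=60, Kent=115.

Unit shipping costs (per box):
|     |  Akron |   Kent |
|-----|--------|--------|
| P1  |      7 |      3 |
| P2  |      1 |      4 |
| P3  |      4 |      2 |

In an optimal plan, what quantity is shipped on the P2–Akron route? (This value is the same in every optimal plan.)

Solving gives:
  P1–Kent: 75 boxes
  P2–Akron: 60 boxes
  P2–Kent: 10 boxes
  P3–Kent: 30 boxes
Total cost = 385.
So P2→Akron carries 60 boxes.

60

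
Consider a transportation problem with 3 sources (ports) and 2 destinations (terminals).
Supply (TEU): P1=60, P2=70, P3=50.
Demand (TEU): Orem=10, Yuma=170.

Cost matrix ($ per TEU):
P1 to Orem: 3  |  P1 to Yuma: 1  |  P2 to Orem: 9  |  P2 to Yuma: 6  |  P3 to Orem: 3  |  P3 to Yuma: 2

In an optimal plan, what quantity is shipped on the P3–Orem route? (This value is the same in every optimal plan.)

10

The minimum-cost plan:
  P1 to Yuma: 60 × $1 = $60
  P2 to Yuma: 70 × $6 = $420
  P3 to Orem: 10 × $3 = $30
  P3 to Yuma: 40 × $2 = $80
Total cost = $590.
So P3→Orem carries 10 TEU.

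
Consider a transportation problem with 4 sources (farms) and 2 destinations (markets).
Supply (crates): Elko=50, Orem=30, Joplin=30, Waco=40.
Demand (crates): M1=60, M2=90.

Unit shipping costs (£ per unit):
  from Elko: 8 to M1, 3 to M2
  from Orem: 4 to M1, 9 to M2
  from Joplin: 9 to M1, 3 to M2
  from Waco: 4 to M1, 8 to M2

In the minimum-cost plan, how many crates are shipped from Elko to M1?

Solving gives:
  Elko→M2: 50 × £3 = £150
  Orem→M1: 30 × £4 = £120
  Joplin→M2: 30 × £3 = £90
  Waco→M1: 30 × £4 = £120
  Waco→M2: 10 × £8 = £80
Total cost = £560.
The route Elko→M1 is not used.

0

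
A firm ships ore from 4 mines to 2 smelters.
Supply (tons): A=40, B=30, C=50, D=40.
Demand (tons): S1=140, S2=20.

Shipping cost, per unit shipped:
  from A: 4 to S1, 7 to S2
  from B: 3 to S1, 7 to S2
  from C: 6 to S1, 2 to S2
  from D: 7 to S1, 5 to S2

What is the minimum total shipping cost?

750

One minimum-cost allocation:
  A to S1: 40 tons
  B to S1: 30 tons
  C to S1: 30 tons
  C to S2: 20 tons
  D to S1: 40 tons
Total cost = 750.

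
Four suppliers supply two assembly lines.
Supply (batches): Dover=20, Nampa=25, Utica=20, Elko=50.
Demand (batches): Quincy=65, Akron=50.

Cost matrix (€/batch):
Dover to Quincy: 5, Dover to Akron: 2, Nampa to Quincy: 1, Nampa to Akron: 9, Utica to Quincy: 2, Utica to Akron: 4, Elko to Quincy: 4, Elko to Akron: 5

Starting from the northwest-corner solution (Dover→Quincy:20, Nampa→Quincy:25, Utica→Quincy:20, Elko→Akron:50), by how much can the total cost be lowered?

Current plan cost = 20·5 + 25·1 + 20·2 + 50·5 = €415.
Optimal plan:
  Dover to Akron: 20 × €2 = €40
  Nampa to Quincy: 25 × €1 = €25
  Utica to Quincy: 20 × €2 = €40
  Elko to Quincy: 20 × €4 = €80
  Elko to Akron: 30 × €5 = €150
Optimal cost = €335.
Saving = 415 − 335 = €80.

80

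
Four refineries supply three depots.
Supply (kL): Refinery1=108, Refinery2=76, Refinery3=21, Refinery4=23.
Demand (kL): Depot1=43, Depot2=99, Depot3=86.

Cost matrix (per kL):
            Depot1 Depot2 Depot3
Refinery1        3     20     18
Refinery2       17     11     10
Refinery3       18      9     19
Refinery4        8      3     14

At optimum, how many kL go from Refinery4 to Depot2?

23

The minimum-cost plan:
  Refinery1→Depot1: 43 kL
  Refinery1→Depot3: 65 kL
  Refinery2→Depot2: 55 kL
  Refinery2→Depot3: 21 kL
  Refinery3→Depot2: 21 kL
  Refinery4→Depot2: 23 kL
Total cost = 2372.
So Refinery4→Depot2 carries 23 kL.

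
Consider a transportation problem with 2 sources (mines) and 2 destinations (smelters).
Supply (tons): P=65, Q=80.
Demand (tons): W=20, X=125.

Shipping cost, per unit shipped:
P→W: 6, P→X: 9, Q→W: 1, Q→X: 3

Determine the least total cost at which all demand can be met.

765

One minimum-cost allocation:
  P–W: 20 × 6 = 120
  P–X: 45 × 9 = 405
  Q–X: 80 × 3 = 240
Total = 120 + 405 + 240 = 765.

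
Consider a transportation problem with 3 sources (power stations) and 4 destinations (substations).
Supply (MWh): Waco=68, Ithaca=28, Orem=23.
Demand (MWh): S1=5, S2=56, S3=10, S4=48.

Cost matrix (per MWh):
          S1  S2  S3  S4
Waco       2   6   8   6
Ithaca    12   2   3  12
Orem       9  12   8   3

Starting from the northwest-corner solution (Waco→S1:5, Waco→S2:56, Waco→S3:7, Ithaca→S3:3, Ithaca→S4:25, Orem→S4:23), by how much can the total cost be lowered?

Current plan cost = 5·2 + 56·6 + 7·8 + 3·3 + 25·12 + 23·3 = 780.
Optimal plan:
  Waco->S1: 5 MWh
  Waco->S2: 38 MWh
  Waco->S4: 25 MWh
  Ithaca->S2: 18 MWh
  Ithaca->S3: 10 MWh
  Orem->S4: 23 MWh
Optimal cost = 523.
Saving = 780 − 523 = 257.

257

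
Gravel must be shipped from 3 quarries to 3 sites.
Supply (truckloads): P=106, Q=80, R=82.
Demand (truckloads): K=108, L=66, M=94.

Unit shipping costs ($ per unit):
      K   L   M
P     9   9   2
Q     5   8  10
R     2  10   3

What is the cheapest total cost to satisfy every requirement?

1022

Optimal allocation:
  P→L: 12 × $9 = $108
  P→M: 94 × $2 = $188
  Q→K: 26 × $5 = $130
  Q→L: 54 × $8 = $432
  R→K: 82 × $2 = $164
Total = 108 + 188 + 130 + 432 + 164 = $1022.
(Supply check: P ships 106; Q ships 80; R ships 82.)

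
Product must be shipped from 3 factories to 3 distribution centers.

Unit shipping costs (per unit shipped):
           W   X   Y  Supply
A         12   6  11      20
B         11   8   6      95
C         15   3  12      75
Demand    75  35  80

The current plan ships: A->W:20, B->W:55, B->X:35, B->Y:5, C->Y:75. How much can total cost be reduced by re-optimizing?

Current plan cost = 20·12 + 55·11 + 35·8 + 5·6 + 75·12 = 2055.
Optimal plan:
  A→W: 20 × 12 = 240
  B→W: 15 × 11 = 165
  B→Y: 80 × 6 = 480
  C→W: 40 × 15 = 600
  C→X: 35 × 3 = 105
Optimal cost = 1590.
Saving = 2055 − 1590 = 465.

465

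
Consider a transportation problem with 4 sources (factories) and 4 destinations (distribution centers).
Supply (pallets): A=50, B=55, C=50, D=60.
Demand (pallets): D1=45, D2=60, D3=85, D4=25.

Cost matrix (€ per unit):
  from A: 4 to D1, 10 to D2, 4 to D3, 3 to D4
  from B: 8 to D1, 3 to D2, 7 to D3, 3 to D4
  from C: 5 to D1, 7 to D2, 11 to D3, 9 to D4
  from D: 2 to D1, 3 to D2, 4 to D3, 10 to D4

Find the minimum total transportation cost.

Optimal allocation:
  A to D3: 50 pallets
  B to D2: 30 pallets
  B to D4: 25 pallets
  C to D1: 45 pallets
  C to D2: 5 pallets
  D to D2: 25 pallets
  D to D3: 35 pallets
Total cost = €840.
(Supply check: A ships 50; B ships 55; C ships 50; D ships 60.)

840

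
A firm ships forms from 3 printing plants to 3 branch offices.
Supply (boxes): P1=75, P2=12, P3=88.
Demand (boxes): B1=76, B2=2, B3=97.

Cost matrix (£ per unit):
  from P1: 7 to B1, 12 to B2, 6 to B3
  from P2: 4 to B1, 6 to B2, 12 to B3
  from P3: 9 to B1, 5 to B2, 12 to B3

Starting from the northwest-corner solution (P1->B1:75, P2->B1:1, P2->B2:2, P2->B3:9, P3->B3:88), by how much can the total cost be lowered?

357

Current plan cost = 75·7 + 1·4 + 2·6 + 9·12 + 88·12 = £1705.
Optimal plan:
  P1->B3: 75 × £6 = £450
  P2->B1: 12 × £4 = £48
  P3->B1: 64 × £9 = £576
  P3->B2: 2 × £5 = £10
  P3->B3: 22 × £12 = £264
Optimal cost = £1348.
Saving = 1705 − 1348 = £357.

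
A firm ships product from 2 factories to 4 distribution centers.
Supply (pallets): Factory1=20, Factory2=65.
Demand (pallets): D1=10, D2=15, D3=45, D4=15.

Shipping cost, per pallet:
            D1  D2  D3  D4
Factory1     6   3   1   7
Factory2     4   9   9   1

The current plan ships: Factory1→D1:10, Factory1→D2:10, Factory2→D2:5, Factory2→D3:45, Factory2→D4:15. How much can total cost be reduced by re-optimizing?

120

Current plan cost = 10·6 + 10·3 + 5·9 + 45·9 + 15·1 = 555.
Optimal plan:
  Factory1→D3: 20 × 1 = 20
  Factory2→D1: 10 × 4 = 40
  Factory2→D2: 15 × 9 = 135
  Factory2→D3: 25 × 9 = 225
  Factory2→D4: 15 × 1 = 15
Optimal cost = 435.
Saving = 555 − 435 = 120.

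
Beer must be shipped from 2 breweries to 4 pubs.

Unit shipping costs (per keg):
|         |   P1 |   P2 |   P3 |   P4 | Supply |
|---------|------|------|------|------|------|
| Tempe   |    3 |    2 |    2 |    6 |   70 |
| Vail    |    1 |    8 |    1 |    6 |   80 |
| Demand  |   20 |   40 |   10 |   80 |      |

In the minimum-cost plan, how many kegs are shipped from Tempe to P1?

Optimal shipments:
  Tempe to P2: 40 × 2 = 80
  Tempe to P4: 30 × 6 = 180
  Vail to P1: 20 × 1 = 20
  Vail to P3: 10 × 1 = 10
  Vail to P4: 50 × 6 = 300
Total cost = 590.
The route Tempe→P1 is not used.

0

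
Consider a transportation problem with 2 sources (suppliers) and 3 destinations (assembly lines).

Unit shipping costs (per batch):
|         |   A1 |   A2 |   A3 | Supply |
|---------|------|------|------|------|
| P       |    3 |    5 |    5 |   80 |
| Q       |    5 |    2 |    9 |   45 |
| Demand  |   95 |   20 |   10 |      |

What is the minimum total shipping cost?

A cheapest plan:
  P→A1: 70 × 3 = 210
  P→A3: 10 × 5 = 50
  Q→A1: 25 × 5 = 125
  Q→A2: 20 × 2 = 40
Total = 210 + 50 + 125 + 40 = 425.
(Supply check: P ships 80; Q ships 45.)

425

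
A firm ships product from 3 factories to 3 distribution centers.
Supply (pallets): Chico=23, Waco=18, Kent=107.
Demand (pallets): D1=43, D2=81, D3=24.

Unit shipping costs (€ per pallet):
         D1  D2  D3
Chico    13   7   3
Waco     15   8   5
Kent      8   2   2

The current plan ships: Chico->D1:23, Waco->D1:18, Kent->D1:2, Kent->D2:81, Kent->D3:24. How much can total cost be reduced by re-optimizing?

Current plan cost = 23·13 + 18·15 + 2·8 + 81·2 + 24·2 = €795.
Optimal plan:
  Chico→D3: 23 × €3 = €69
  Waco→D2: 17 × €8 = €136
  Waco→D3: 1 × €5 = €5
  Kent→D1: 43 × €8 = €344
  Kent→D2: 64 × €2 = €128
Optimal cost = €682.
Saving = 795 − 682 = €113.

113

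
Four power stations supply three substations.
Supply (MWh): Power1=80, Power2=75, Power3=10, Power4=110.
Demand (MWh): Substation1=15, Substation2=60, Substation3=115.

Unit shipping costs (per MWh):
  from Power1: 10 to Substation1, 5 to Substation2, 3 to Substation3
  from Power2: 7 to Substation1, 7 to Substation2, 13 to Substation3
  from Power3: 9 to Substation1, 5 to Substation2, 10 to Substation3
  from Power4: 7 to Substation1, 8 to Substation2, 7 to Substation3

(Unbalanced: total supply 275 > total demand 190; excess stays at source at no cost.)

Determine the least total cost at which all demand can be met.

990

One minimum-cost allocation:
  Power1–Substation3: 80 MWh
  Power2–Substation1: 15 MWh
  Power2–Substation2: 50 MWh
  Power3–Substation2: 10 MWh
  Power4–Substation3: 35 MWh
Total cost = 990.
(Supply check: Power1 ships 80; Power2 ships 65; Power3 ships 10; Power4 ships 35.)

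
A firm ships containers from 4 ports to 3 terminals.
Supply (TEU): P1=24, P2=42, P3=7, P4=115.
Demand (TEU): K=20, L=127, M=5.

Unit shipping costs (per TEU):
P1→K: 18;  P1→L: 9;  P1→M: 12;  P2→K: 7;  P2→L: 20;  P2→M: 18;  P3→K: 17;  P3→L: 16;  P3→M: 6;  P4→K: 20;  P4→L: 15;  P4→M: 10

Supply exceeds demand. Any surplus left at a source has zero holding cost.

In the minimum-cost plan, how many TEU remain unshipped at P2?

22

Minimum-cost shipments:
  P1->L: 24 × 9 = 216
  P2->K: 20 × 7 = 140
  P3->M: 5 × 6 = 30
  P4->L: 103 × 15 = 1545
Total cost = 1931.
P2 ships 20 of its 42, leaving 22.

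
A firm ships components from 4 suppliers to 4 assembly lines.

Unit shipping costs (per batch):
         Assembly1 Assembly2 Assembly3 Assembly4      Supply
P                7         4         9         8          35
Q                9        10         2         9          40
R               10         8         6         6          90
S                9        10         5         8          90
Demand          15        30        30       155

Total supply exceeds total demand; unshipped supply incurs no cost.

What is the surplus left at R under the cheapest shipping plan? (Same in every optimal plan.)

0

An optimal plan:
  P→Assembly1: 5 × 7 = 35
  P→Assembly2: 30 × 4 = 120
  Q→Assembly3: 30 × 2 = 60
  R→Assembly4: 90 × 6 = 540
  S→Assembly1: 10 × 9 = 90
  S→Assembly4: 65 × 8 = 520
Total cost = 1365.
R ships 90 of its 90, leaving 0.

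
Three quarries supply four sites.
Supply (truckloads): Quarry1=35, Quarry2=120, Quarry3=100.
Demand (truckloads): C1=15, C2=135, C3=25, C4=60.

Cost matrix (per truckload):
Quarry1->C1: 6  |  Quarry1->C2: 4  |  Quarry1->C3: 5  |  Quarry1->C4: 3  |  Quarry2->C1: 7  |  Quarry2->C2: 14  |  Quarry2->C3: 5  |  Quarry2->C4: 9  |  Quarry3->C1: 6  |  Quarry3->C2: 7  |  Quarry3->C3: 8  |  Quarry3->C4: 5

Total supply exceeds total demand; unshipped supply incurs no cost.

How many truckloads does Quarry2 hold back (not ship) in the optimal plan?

An optimal plan:
  Quarry1→C2: 35 truckloads
  Quarry2→C1: 15 truckloads
  Quarry2→C3: 25 truckloads
  Quarry2→C4: 60 truckloads
  Quarry3→C2: 100 truckloads
Total cost = 1610.
Quarry2 ships 100 of its 120, leaving 20.

20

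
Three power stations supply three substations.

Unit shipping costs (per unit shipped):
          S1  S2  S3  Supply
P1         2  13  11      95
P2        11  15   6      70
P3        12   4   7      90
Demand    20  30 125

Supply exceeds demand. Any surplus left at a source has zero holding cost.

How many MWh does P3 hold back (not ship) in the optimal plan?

Minimum-cost shipments:
  P1->S1: 20 × 2 = 40
  P2->S3: 70 × 6 = 420
  P3->S2: 30 × 4 = 120
  P3->S3: 55 × 7 = 385
Total cost = 965.
P3 ships 85 of its 90, leaving 5.

5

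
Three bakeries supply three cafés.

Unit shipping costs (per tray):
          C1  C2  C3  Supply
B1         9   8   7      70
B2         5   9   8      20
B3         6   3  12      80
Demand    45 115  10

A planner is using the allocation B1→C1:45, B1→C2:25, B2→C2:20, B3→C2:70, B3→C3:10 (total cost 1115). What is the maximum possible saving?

200

Current plan cost = 45·9 + 25·8 + 20·9 + 70·3 + 10·12 = 1115.
Optimal plan:
  B1->C1: 25 × 9 = 225
  B1->C2: 35 × 8 = 280
  B1->C3: 10 × 7 = 70
  B2->C1: 20 × 5 = 100
  B3->C2: 80 × 3 = 240
Optimal cost = 915.
Saving = 1115 − 915 = 200.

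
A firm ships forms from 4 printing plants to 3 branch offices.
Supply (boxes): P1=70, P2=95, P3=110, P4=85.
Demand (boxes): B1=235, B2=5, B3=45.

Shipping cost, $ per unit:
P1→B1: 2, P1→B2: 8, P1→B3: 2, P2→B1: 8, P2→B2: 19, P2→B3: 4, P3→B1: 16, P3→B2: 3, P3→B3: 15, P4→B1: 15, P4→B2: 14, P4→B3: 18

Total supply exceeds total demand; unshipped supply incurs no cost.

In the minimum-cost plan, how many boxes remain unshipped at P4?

0

Minimum-cost shipments:
  P1 to B1: 70 × $2 = $140
  P2 to B1: 50 × $8 = $400
  P2 to B3: 45 × $4 = $180
  P3 to B1: 30 × $16 = $480
  P3 to B2: 5 × $3 = $15
  P4 to B1: 85 × $15 = $1275
Total cost = $2490.
P4 ships 85 of its 85, leaving 0.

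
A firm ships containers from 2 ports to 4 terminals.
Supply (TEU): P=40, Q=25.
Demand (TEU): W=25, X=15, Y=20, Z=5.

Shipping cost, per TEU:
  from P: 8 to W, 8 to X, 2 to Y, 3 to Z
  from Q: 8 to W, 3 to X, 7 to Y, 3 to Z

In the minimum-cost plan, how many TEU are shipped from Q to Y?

0

Solving gives:
  P->W: 20 TEU
  P->Y: 20 TEU
  Q->W: 5 TEU
  Q->X: 15 TEU
  Q->Z: 5 TEU
Total cost = 300.
The route Q→Y is not used.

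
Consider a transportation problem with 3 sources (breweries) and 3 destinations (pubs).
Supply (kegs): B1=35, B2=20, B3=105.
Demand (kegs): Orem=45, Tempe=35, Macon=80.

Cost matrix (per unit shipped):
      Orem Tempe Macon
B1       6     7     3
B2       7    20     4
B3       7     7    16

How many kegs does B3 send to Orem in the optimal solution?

Optimal shipments:
  B1 to Macon: 35 kegs
  B2 to Macon: 20 kegs
  B3 to Orem: 45 kegs
  B3 to Tempe: 35 kegs
  B3 to Macon: 25 kegs
Total cost = 1145.
So B3→Orem carries 45 kegs.

45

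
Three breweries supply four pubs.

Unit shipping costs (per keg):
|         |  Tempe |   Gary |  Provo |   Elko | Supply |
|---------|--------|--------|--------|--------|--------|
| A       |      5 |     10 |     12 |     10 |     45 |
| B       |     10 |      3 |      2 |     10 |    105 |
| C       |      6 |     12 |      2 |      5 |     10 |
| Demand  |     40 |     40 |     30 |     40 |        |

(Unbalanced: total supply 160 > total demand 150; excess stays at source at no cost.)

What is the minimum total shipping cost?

One minimum-cost allocation:
  A to Tempe: 40 × 5 = 200
  A to Elko: 5 × 10 = 50
  B to Gary: 40 × 3 = 120
  B to Provo: 30 × 2 = 60
  B to Elko: 25 × 10 = 250
  C to Elko: 10 × 5 = 50
Total = 200 + 50 + 120 + 60 + 250 + 50 = 730.
(Supply check: A ships 45; B ships 95; C ships 10.)

730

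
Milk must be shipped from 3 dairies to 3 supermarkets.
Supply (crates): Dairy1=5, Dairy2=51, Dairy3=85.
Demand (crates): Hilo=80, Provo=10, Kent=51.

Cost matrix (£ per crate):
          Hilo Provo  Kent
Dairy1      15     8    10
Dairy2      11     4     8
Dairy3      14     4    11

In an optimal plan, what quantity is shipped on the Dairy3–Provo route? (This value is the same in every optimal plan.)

Optimal shipments:
  Dairy1->Kent: 5 × £10 = £50
  Dairy2->Hilo: 5 × £11 = £55
  Dairy2->Kent: 46 × £8 = £368
  Dairy3->Hilo: 75 × £14 = £1050
  Dairy3->Provo: 10 × £4 = £40
Total cost = £1563.
So Dairy3→Provo carries 10 crates.

10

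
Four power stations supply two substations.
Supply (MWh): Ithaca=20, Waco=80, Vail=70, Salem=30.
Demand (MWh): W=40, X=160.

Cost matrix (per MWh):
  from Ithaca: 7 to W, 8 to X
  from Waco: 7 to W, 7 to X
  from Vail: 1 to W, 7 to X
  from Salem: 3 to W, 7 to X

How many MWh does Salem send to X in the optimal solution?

30

The minimum-cost plan:
  Ithaca–X: 20 × 8 = 160
  Waco–X: 80 × 7 = 560
  Vail–W: 40 × 1 = 40
  Vail–X: 30 × 7 = 210
  Salem–X: 30 × 7 = 210
Total cost = 1180.
So Salem→X carries 30 MWh.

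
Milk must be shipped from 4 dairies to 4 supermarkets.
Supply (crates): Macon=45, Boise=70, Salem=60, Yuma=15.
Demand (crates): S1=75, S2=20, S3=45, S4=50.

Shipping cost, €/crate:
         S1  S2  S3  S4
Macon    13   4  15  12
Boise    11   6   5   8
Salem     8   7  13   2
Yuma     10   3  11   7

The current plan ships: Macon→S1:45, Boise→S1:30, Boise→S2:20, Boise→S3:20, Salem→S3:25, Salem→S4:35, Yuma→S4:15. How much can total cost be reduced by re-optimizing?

400

Current plan cost = 45·13 + 30·11 + 20·6 + 20·5 + 25·13 + 35·2 + 15·7 = €1635.
Optimal plan:
  Macon→S1: 25 crates
  Macon→S2: 20 crates
  Boise→S1: 25 crates
  Boise→S3: 45 crates
  Salem→S1: 10 crates
  Salem→S4: 50 crates
  Yuma→S1: 15 crates
Optimal cost = €1235.
Saving = 1635 − 1235 = €400.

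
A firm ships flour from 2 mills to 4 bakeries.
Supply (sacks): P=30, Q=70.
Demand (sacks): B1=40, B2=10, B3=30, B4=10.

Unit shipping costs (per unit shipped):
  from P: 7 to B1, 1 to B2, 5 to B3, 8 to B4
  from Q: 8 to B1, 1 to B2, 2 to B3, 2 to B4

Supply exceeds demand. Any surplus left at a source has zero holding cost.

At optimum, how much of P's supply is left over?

0

Minimum-cost shipments:
  P–B1: 30 × 7 = 210
  Q–B1: 10 × 8 = 80
  Q–B2: 10 × 1 = 10
  Q–B3: 30 × 2 = 60
  Q–B4: 10 × 2 = 20
Total cost = 380.
P ships 30 of its 30, leaving 0.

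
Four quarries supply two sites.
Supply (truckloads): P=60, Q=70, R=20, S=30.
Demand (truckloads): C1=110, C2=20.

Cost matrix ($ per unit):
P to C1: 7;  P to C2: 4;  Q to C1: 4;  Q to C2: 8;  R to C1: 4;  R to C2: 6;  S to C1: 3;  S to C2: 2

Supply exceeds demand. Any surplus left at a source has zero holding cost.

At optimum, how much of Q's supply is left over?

An optimal plan:
  P–C2: 10 × $4 = $40
  Q–C1: 70 × $4 = $280
  R–C1: 20 × $4 = $80
  S–C1: 20 × $3 = $60
  S–C2: 10 × $2 = $20
Total cost = $480.
Q ships 70 of its 70, leaving 0.

0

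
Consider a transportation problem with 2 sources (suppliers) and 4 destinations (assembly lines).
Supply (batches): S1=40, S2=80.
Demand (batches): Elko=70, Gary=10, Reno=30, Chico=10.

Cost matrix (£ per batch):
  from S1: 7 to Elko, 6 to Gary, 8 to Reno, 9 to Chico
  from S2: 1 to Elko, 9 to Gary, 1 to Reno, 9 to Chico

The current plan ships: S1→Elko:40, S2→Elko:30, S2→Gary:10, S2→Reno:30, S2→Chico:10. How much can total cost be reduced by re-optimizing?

150

Current plan cost = 40·7 + 30·1 + 10·9 + 30·1 + 10·9 = £520.
Optimal plan:
  S1->Elko: 20 × £7 = £140
  S1->Gary: 10 × £6 = £60
  S1->Chico: 10 × £9 = £90
  S2->Elko: 50 × £1 = £50
  S2->Reno: 30 × £1 = £30
Optimal cost = £370.
Saving = 520 − 370 = £150.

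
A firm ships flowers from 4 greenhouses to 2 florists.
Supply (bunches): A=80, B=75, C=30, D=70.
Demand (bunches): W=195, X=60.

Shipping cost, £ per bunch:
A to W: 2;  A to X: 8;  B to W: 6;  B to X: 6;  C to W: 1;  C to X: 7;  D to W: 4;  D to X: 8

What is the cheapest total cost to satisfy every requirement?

A cheapest plan:
  A to W: 80 × £2 = £160
  B to W: 15 × £6 = £90
  B to X: 60 × £6 = £360
  C to W: 30 × £1 = £30
  D to W: 70 × £4 = £280
Total = 160 + 90 + 360 + 30 + 280 = £920.

920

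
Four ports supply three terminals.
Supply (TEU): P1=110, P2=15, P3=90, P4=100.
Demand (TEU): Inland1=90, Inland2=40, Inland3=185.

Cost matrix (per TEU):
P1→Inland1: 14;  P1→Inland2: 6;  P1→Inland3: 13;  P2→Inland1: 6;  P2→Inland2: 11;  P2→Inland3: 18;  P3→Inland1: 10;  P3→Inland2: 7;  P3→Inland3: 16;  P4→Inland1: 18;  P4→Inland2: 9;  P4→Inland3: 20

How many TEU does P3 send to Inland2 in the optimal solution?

0

The minimum-cost plan:
  P1–Inland3: 110 × 13 = 1430
  P2–Inland1: 15 × 6 = 90
  P3–Inland1: 75 × 10 = 750
  P3–Inland3: 15 × 16 = 240
  P4–Inland2: 40 × 9 = 360
  P4–Inland3: 60 × 20 = 1200
Total cost = 4070.
The route P3→Inland2 is not used.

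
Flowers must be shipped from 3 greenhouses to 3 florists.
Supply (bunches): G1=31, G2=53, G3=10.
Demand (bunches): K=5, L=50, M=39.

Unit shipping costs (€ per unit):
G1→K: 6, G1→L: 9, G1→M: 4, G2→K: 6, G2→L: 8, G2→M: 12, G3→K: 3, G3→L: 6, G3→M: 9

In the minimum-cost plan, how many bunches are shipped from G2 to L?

50

The minimum-cost plan:
  G1 to M: 31 × €4 = €124
  G2 to K: 3 × €6 = €18
  G2 to L: 50 × €8 = €400
  G3 to K: 2 × €3 = €6
  G3 to M: 8 × €9 = €72
Total cost = €620.
So G2→L carries 50 bunches.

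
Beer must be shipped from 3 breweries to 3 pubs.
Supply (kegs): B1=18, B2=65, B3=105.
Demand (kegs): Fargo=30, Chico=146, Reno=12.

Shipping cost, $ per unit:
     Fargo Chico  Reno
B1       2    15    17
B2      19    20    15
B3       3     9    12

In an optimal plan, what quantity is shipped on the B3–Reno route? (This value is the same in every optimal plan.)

Optimal shipments:
  B1–Fargo: 18 kegs
  B2–Chico: 53 kegs
  B2–Reno: 12 kegs
  B3–Fargo: 12 kegs
  B3–Chico: 93 kegs
Total cost = $2149.
The route B3→Reno is not used.

0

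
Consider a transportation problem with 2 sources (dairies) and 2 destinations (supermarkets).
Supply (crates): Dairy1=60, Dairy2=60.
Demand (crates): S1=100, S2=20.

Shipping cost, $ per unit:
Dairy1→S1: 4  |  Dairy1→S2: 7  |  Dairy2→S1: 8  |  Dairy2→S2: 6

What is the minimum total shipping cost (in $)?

One minimum-cost allocation:
  Dairy1->S1: 60 × $4 = $240
  Dairy2->S1: 40 × $8 = $320
  Dairy2->S2: 20 × $6 = $120
Total = 240 + 320 + 120 = $680.

680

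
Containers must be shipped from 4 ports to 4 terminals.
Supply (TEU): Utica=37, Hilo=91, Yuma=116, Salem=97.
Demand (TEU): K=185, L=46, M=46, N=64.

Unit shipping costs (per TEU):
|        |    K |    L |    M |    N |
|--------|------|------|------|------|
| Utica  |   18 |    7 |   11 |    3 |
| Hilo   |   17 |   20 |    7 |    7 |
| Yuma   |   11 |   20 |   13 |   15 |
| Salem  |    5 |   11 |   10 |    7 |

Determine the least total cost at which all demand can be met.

2749

Optimal allocation:
  Utica→L: 37 × 7 = 259
  Hilo→M: 27 × 7 = 189
  Hilo→N: 64 × 7 = 448
  Yuma→K: 97 × 11 = 1067
  Yuma→M: 19 × 13 = 247
  Salem→K: 88 × 5 = 440
  Salem→L: 9 × 11 = 99
Total = 259 + 189 + 448 + 1067 + 247 + 440 + 99 = 2749.
(Supply check: Utica ships 37; Hilo ships 91; Yuma ships 116; Salem ships 97.)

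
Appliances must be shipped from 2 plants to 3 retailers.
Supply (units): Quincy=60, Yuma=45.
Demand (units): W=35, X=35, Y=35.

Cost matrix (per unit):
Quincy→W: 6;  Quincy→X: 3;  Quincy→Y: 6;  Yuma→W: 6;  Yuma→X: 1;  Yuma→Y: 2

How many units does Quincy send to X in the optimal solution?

Solving gives:
  Quincy–W: 35 × 6 = 210
  Quincy–X: 25 × 3 = 75
  Yuma–X: 10 × 1 = 10
  Yuma–Y: 35 × 2 = 70
Total cost = 365.
So Quincy→X carries 25 units.

25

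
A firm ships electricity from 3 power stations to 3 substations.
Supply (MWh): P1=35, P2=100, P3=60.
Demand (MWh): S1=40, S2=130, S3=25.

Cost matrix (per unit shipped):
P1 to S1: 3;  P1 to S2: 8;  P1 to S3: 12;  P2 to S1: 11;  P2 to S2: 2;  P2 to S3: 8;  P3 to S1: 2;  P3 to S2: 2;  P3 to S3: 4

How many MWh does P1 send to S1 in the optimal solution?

35

Solving gives:
  P1 to S1: 35 × 3 = 105
  P2 to S2: 100 × 2 = 200
  P3 to S1: 5 × 2 = 10
  P3 to S2: 30 × 2 = 60
  P3 to S3: 25 × 4 = 100
Total cost = 475.
So P1→S1 carries 35 MWh.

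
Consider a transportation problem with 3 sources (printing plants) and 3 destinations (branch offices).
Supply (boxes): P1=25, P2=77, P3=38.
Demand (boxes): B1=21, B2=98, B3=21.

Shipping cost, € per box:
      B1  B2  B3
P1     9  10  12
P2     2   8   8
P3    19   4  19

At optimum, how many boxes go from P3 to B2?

38

Solving gives:
  P1→B2: 25 boxes
  P2→B1: 21 boxes
  P2→B2: 35 boxes
  P2→B3: 21 boxes
  P3→B2: 38 boxes
Total cost = €892.
So P3→B2 carries 38 boxes.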